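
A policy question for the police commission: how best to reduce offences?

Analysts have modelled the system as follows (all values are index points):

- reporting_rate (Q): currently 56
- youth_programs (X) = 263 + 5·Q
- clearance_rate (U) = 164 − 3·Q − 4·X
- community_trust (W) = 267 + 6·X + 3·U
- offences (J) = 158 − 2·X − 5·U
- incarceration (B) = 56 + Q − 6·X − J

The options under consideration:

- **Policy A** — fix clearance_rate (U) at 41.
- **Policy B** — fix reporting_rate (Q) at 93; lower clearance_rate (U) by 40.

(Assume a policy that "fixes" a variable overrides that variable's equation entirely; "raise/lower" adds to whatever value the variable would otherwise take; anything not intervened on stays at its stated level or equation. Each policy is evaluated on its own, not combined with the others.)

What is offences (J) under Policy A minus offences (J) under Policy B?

-15170

Policy A (U := 41):
  Q = 56
  X = 263 + 5·56 = 543
  U = 41
  J = 158 − 2·543 − 5·41 = -1133
Policy B (Q := 93, U − 40):
  Q = 93
  X = 263 + 5·93 = 728
  U = 164 − 3·93 − 4·728 (−40 from intervention) = -3067
  J = 158 − 2·728 − 5·(-3067) = 14037
J: -1133 − 14037 = -15170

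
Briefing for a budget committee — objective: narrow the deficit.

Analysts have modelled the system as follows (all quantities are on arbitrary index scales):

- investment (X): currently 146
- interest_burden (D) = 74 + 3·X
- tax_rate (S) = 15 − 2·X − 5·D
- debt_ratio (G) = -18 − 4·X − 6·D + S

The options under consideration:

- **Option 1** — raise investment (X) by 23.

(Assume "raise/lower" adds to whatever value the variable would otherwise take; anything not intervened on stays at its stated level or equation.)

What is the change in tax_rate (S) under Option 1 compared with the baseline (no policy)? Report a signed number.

Baseline:
  X = 146
  D = 74 + 3·146 = 512
  S = 15 − 2·146 − 5·512 = -2837
Option 1 (X + 23):
  X = 146 + 23 = 169
  D = 74 + 3·169 = 581
  S = 15 − 2·169 − 5·581 = -3228
Change in S: -3228 − (-2837) = -391

-391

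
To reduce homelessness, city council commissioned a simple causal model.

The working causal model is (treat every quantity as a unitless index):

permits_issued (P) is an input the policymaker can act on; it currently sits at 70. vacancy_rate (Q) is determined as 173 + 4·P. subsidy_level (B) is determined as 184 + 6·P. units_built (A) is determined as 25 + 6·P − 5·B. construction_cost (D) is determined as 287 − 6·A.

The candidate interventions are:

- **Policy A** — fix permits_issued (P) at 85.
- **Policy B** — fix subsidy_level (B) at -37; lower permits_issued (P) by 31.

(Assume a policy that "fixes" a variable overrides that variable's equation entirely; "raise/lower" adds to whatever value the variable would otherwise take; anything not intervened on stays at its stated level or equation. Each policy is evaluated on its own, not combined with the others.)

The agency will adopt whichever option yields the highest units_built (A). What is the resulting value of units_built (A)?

Policy A (P := 85):
  P = 85
  B = 184 + 6·85 = 694
  A = 25 + 6·85 − 5·694 = -2935
Policy B (B := -37, P − 31):
  P = 70 − 31 = 39
  B = -37
  A = 25 + 6·39 − 5·(-37) = 444
Comparing — Policy A: A=-2935, Policy B: A=444. Highest is 444 (Policy B).

444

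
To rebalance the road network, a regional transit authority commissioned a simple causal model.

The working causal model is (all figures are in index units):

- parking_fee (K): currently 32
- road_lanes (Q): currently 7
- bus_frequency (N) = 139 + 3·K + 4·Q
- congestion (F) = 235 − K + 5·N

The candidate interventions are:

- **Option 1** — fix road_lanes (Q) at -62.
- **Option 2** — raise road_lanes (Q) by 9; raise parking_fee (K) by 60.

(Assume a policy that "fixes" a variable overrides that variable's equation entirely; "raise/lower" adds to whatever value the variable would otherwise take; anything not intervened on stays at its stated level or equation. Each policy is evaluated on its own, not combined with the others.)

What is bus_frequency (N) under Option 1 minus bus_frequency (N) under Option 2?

-492

Option 1 (Q := -62):
  K = 32
  Q = -62
  N = 139 + 3·32 + 4·(-62) = -13
Option 2 (Q + 9, K + 60):
  K = 32 + 60 = 92
  Q = 7 + 9 = 16
  N = 139 + 3·92 + 4·16 = 479
N: -13 − 479 = -492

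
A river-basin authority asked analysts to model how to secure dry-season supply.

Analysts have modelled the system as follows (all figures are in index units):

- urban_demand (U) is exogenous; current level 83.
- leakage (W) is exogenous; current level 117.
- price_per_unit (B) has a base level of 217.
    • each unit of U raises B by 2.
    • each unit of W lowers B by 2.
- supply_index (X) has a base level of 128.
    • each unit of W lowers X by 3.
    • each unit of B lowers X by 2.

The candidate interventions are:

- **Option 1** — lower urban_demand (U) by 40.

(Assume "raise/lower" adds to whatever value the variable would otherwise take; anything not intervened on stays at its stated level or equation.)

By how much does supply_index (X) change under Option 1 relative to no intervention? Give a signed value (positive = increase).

160

Baseline:
  U = 83
  W = 117
  B = 217 + 2·83 − 2·117 = 149
  X = 128 − 3·117 − 2·149 = -521
Option 1 (U − 40):
  U = 83 − 40 = 43
  W = 117
  B = 217 + 2·43 − 2·117 = 69
  X = 128 − 3·117 − 2·69 = -361
Change in X: -361 − (-521) = 160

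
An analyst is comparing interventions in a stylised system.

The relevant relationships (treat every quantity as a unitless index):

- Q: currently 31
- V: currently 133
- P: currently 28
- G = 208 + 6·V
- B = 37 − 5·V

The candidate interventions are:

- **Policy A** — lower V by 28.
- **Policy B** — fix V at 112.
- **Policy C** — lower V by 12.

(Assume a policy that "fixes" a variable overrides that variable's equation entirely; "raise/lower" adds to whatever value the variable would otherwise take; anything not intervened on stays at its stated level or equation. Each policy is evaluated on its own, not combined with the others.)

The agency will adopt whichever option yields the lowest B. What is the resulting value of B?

-568

Policy A (V − 28):
  V = 133 − 28 = 105
  B = 37 − 5·105 = -488
Policy B (V := 112):
  V = 112
  B = 37 − 5·112 = -523
Policy C (V − 12):
  V = 133 − 12 = 121
  B = 37 − 5·121 = -568
Comparing — Policy A: B=-488, Policy B: B=-523, Policy C: B=-568. Lowest is -568 (Policy C).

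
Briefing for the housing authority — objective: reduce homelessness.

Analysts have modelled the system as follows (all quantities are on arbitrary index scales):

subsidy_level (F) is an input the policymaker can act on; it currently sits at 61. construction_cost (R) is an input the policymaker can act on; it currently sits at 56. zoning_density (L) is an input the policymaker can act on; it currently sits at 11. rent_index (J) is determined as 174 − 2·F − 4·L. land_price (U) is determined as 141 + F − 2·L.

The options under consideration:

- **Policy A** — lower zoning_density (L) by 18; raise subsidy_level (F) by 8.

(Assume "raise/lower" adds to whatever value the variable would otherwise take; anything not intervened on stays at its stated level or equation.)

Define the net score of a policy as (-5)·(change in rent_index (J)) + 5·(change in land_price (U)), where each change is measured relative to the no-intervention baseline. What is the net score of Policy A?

-60

Baseline:
  F = 61
  L = 11
  J = 174 − 2·61 − 4·11 = 8
  U = 141 + 61 − 2·11 = 180
Policy A (L − 18, F + 8):
  F = 61 + 8 = 69
  L = 11 − 18 = -7
  J = 174 − 2·69 − 4·(-7) = 64
  U = 141 + 69 − 2·(-7) = 224
ΔJ = 64 − 8 = 56; ΔU = 224 − 180 = 44
Score = (-5)·56 + 5·44 = -60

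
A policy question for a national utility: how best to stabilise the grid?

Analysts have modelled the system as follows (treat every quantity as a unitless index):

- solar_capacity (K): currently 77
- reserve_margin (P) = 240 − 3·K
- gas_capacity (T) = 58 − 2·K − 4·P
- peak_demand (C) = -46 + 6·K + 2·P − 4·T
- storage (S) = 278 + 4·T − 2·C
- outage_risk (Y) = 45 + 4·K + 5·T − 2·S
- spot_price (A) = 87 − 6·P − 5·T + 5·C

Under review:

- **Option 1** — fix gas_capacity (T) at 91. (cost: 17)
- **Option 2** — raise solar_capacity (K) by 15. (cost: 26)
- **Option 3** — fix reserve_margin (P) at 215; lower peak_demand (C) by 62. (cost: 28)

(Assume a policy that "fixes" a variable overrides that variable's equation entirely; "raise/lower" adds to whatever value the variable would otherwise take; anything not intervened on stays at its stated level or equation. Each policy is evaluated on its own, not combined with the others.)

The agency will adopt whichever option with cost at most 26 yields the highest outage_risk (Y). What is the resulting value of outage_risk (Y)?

Option 1 (T := 91):
  K = 77
  P = 240 − 3·77 = 9
  T = 91
  C = -46 + 6·77 + 2·9 − 4·91 = 70
  S = 278 + 4·91 − 2·70 = 502
  Y = 45 + 4·77 + 5·91 − 2·502 = -196
Option 2 (K + 15):
  K = 77 + 15 = 92
  P = 240 − 3·92 = -36
  T = 58 − 2·92 − 4·(-36) = 18
  C = -46 + 6·92 + 2·(-36) − 4·18 = 362
  S = 278 + 4·18 − 2·362 = -374
  Y = 45 + 4·92 + 5·18 − 2·(-374) = 1251
Comparing — Option 1: Y=-196, Option 2: Y=1251. Highest is 1251 (Option 2).

1251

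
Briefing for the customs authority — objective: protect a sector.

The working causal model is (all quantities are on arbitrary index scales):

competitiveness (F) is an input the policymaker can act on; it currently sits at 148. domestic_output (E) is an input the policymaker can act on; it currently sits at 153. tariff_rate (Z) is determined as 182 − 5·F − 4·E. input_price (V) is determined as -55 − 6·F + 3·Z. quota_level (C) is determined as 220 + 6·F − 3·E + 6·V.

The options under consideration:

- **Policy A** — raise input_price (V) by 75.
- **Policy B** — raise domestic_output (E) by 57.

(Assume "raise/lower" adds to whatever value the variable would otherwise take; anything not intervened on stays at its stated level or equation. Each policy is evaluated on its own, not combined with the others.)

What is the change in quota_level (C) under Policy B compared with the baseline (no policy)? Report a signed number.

-4275

Baseline:
  F = 148
  E = 153
  Z = 182 − 5·148 − 4·153 = -1170
  V = -55 − 6·148 + 3·(-1170) = -4453
  C = 220 + 6·148 − 3·153 + 6·(-4453) = -26069
Policy B (E + 57):
  F = 148
  E = 153 + 57 = 210
  Z = 182 − 5·148 − 4·210 = -1398
  V = -55 − 6·148 + 3·(-1398) = -5137
  C = 220 + 6·148 − 3·210 + 6·(-5137) = -30344
Change in C: -30344 − (-26069) = -4275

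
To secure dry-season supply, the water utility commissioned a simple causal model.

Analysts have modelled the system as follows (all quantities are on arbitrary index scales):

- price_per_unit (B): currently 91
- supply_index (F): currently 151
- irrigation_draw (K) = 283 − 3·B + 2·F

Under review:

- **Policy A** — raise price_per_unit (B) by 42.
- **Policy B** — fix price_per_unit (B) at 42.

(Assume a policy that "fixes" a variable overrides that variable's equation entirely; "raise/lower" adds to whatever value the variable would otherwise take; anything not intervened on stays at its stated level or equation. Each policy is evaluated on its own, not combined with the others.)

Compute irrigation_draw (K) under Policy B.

Policy B (B := 42):
  B = 42
  F = 151
  K = 283 − 3·42 + 2·151 = 459

459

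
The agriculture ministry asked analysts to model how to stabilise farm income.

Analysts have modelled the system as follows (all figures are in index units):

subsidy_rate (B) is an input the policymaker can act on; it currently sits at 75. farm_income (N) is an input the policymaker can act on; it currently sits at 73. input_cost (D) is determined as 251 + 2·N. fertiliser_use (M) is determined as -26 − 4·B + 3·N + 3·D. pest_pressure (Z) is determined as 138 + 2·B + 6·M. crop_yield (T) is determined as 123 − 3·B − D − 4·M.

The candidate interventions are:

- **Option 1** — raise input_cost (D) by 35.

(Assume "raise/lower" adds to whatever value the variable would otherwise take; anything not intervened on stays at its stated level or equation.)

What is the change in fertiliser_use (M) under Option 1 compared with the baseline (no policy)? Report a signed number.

Baseline:
  B = 75
  N = 73
  D = 251 + 2·73 = 397
  M = -26 − 4·75 + 3·73 + 3·397 = 1084
Option 1 (D + 35):
  B = 75
  N = 73
  D = 251 + 2·73 (+35 from intervention) = 432
  M = -26 − 4·75 + 3·73 + 3·432 = 1189
Change in M: 1189 − 1084 = 105

105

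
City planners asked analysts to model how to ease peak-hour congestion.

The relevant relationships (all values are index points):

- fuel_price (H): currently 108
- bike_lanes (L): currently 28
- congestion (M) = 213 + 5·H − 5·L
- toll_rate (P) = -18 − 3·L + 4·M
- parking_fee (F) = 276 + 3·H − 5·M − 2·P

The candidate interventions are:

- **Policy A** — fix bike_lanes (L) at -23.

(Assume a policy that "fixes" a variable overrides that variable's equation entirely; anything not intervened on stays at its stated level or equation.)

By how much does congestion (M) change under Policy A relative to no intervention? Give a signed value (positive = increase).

255

Baseline:
  H = 108
  L = 28
  M = 213 + 5·108 − 5·28 = 613
Policy A (L := -23):
  H = 108
  L = -23
  M = 213 + 5·108 − 5·(-23) = 868
Change in M: 868 − 613 = 255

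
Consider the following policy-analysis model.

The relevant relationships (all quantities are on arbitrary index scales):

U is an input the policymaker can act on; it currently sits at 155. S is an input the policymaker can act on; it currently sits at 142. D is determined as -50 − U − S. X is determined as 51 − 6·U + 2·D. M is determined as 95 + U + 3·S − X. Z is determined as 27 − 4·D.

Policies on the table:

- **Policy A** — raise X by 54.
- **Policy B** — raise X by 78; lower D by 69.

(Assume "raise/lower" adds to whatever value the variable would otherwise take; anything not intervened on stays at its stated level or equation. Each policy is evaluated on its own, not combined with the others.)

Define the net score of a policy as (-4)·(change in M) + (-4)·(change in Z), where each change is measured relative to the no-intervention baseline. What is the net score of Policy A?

216

Baseline:
  U = 155
  S = 142
  D = -50 − 155 − 142 = -347
  X = 51 − 6·155 + 2·(-347) = -1573
  M = 95 + 155 + 3·142 − (-1573) = 2249
  Z = 27 − 4·(-347) = 1415
Policy A (X + 54):
  U = 155
  S = 142
  D = -50 − 155 − 142 = -347
  X = 51 − 6·155 + 2·(-347) (+54 from intervention) = -1519
  M = 95 + 155 + 3·142 − (-1519) = 2195
  Z = 27 − 4·(-347) = 1415
ΔM = 2195 − 2249 = -54; ΔZ = 1415 − 1415 = 0
Score = (-4)·(-54) + (-4)·0 = 216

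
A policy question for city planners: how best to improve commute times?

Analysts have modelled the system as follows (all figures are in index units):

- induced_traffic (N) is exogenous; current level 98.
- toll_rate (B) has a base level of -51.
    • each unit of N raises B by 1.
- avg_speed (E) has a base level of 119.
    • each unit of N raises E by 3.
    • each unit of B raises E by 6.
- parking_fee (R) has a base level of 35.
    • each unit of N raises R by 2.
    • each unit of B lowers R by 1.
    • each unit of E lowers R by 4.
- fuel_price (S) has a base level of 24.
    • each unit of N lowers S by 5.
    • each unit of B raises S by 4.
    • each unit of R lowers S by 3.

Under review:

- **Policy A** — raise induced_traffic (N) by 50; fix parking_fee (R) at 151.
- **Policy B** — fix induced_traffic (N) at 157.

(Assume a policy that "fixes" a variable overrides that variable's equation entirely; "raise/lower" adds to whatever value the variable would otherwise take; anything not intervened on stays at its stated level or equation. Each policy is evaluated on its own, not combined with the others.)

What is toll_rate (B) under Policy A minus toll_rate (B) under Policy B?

-9

Policy A (N + 50, R := 151):
  N = 98 + 50 = 148
  B = -51 + 148 = 97
Policy B (N := 157):
  N = 157
  B = -51 + 157 = 106
B: 97 − 106 = -9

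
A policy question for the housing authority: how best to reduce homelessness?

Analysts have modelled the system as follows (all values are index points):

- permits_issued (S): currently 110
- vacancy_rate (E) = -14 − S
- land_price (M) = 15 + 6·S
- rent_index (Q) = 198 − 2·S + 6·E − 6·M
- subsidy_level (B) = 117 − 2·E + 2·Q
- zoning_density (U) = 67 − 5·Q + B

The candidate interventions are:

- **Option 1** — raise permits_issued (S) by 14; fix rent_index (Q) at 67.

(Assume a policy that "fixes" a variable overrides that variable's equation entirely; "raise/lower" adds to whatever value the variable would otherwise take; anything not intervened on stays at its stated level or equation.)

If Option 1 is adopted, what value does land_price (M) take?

Option 1 (S + 14, Q := 67):
  S = 110 + 14 = 124
  M = 15 + 6·124 = 759

759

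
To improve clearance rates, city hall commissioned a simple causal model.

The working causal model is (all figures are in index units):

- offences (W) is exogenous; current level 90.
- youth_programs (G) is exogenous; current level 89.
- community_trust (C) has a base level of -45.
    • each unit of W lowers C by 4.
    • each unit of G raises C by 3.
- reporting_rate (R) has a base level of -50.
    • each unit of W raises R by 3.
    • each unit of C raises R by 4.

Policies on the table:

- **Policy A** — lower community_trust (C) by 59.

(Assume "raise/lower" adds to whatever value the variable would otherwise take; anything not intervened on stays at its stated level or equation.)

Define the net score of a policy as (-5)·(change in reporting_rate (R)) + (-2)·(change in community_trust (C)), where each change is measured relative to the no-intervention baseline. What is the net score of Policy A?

1298

Baseline:
  W = 90
  G = 89
  C = -45 − 4·90 + 3·89 = -138
  R = -50 + 3·90 + 4·(-138) = -332
Policy A (C − 59):
  W = 90
  G = 89
  C = -45 − 4·90 + 3·89 (−59 from intervention) = -197
  R = -50 + 3·90 + 4·(-197) = -568
ΔR = -568 − (-332) = -236; ΔC = -197 − (-138) = -59
Score = (-5)·(-236) + (-2)·(-59) = 1298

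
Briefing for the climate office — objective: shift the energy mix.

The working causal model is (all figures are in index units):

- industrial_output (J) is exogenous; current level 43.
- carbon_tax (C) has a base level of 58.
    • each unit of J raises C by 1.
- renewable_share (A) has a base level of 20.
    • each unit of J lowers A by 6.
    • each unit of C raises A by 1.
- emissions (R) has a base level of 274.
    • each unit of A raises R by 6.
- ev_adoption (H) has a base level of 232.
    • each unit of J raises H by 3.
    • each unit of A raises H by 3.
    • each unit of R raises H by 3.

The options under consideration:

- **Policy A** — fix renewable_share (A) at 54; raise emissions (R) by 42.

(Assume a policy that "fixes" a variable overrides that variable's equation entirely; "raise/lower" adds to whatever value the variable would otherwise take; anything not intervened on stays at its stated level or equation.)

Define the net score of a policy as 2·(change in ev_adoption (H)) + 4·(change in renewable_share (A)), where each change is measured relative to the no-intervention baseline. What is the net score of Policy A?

9038

Baseline:
  J = 43
  C = 58 + 43 = 101
  A = 20 − 6·43 + 101 = -137
  R = 274 + 6·(-137) = -548
  H = 232 + 3·43 + 3·(-137) + 3·(-548) = -1694
Policy A (A := 54, R + 42):
  J = 43
  C = 58 + 43 = 101
  A = 54
  R = 274 + 6·54 (+42 from intervention) = 640
  H = 232 + 3·43 + 3·54 + 3·640 = 2443
ΔH = 2443 − (-1694) = 4137; ΔA = 54 − (-137) = 191
Score = 2·4137 + 4·191 = 9038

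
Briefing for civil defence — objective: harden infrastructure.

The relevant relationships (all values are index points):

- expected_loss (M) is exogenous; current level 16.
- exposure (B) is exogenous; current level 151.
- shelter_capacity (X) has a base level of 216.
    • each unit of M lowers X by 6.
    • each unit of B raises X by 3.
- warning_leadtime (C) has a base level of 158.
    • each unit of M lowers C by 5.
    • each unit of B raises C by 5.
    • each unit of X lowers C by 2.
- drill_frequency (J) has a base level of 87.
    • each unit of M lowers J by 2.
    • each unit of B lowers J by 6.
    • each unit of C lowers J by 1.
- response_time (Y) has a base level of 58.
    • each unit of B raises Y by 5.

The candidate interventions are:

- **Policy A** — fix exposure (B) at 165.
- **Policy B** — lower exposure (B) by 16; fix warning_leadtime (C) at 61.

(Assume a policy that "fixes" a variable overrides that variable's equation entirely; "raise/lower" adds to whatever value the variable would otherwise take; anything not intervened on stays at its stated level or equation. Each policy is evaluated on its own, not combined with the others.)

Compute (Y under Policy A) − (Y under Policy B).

Policy A (B := 165):
  B = 165
  Y = 58 + 5·165 = 883
Policy B (B − 16, C := 61):
  B = 151 − 16 = 135
  Y = 58 + 5·135 = 733
Y: 883 − 733 = 150

150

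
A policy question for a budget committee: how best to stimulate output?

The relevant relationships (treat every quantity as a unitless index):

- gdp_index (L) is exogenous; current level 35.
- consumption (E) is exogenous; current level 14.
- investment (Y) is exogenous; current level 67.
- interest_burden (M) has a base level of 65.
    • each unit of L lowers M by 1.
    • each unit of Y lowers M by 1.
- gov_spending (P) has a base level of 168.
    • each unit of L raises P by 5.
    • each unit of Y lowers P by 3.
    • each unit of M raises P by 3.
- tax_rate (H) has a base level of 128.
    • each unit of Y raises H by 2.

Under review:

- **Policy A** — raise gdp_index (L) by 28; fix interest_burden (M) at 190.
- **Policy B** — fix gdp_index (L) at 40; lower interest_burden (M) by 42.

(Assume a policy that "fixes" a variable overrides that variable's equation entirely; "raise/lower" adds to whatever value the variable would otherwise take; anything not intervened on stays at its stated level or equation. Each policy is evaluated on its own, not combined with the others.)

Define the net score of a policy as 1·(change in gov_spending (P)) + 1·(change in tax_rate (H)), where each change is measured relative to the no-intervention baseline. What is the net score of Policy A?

Baseline:
  L = 35
  Y = 67
  M = 65 − 35 − 67 = -37
  P = 168 + 5·35 − 3·67 + 3·(-37) = 31
  H = 128 + 2·67 = 262
Policy A (L + 28, M := 190):
  L = 35 + 28 = 63
  Y = 67
  M = 190
  P = 168 + 5·63 − 3·67 + 3·190 = 852
  H = 128 + 2·67 = 262
ΔP = 852 − 31 = 821; ΔH = 262 − 262 = 0
Score = 1·821 + 1·0 = 821

821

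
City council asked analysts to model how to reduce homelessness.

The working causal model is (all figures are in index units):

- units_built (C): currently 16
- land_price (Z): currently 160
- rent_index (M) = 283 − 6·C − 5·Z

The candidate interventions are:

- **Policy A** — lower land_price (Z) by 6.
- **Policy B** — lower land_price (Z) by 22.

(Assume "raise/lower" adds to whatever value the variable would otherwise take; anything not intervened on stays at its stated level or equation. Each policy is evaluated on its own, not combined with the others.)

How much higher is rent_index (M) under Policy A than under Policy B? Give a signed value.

-80

Policy A (Z − 6):
  C = 16
  Z = 160 − 6 = 154
  M = 283 − 6·16 − 5·154 = -583
Policy B (Z − 22):
  C = 16
  Z = 160 − 22 = 138
  M = 283 − 6·16 − 5·138 = -503
M: -583 − (-503) = -80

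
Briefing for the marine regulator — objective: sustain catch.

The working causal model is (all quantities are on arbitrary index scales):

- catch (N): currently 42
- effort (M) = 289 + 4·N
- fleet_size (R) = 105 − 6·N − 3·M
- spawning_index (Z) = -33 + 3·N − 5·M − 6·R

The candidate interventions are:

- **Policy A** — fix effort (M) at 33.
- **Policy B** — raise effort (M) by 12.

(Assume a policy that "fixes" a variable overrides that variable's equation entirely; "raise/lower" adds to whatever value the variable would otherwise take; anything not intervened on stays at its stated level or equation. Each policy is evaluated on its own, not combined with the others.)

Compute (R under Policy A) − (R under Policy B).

1308

Policy A (M := 33):
  N = 42
  M = 33
  R = 105 − 6·42 − 3·33 = -246
Policy B (M + 12):
  N = 42
  M = 289 + 4·42 (+12 from intervention) = 469
  R = 105 − 6·42 − 3·469 = -1554
R: -246 − (-1554) = 1308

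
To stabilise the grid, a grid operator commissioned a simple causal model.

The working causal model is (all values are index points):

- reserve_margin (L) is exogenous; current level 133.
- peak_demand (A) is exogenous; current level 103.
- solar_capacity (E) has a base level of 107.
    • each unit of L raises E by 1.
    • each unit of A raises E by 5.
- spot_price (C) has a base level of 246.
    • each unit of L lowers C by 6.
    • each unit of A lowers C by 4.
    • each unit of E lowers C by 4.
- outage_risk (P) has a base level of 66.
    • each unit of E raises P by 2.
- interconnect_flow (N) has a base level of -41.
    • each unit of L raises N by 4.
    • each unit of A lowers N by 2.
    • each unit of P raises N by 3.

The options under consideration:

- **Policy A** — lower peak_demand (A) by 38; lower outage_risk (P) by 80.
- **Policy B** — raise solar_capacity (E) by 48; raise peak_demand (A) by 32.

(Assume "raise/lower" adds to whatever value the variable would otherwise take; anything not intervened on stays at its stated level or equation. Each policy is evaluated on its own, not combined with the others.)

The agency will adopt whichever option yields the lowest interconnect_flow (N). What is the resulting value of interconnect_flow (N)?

Policy A (A − 38, P − 80):
  L = 133
  A = 103 − 38 = 65
  E = 107 + 133 + 5·65 = 565
  P = 66 + 2·565 (−80 from intervention) = 1116
  N = -41 + 4·133 − 2·65 + 3·1116 = 3709
Policy B (E + 48, A + 32):
  L = 133
  A = 103 + 32 = 135
  E = 107 + 133 + 5·135 (+48 from intervention) = 963
  P = 66 + 2·963 = 1992
  N = -41 + 4·133 − 2·135 + 3·1992 = 6197
Comparing — Policy A: N=3709, Policy B: N=6197. Lowest is 3709 (Policy A).

3709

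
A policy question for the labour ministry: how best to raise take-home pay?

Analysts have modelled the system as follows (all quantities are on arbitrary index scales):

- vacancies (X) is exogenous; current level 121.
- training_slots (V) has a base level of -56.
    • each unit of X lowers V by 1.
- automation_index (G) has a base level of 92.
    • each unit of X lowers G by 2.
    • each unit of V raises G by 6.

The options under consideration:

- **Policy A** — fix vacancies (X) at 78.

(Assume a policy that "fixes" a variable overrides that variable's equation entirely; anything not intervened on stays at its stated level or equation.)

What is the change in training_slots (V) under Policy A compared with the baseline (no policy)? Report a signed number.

Baseline:
  X = 121
  V = -56 − 121 = -177
Policy A (X := 78):
  X = 78
  V = -56 − 78 = -134
Change in V: -134 − (-177) = 43

43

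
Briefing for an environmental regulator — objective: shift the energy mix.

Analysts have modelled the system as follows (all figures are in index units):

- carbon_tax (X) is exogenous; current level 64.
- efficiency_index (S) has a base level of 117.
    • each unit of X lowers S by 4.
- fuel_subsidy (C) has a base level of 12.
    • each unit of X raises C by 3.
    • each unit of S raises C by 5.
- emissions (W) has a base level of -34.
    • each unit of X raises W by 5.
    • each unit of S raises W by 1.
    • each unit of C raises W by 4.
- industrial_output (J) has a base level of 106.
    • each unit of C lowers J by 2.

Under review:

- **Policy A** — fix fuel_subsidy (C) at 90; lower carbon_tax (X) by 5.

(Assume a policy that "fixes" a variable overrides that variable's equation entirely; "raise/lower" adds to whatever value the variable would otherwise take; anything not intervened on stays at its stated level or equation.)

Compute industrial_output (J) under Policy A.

-74

Policy A (C := 90, X − 5):
  X = 64 − 5 = 59
  S = 117 − 4·59 = -119
  C = 90
  J = 106 − 2·90 = -74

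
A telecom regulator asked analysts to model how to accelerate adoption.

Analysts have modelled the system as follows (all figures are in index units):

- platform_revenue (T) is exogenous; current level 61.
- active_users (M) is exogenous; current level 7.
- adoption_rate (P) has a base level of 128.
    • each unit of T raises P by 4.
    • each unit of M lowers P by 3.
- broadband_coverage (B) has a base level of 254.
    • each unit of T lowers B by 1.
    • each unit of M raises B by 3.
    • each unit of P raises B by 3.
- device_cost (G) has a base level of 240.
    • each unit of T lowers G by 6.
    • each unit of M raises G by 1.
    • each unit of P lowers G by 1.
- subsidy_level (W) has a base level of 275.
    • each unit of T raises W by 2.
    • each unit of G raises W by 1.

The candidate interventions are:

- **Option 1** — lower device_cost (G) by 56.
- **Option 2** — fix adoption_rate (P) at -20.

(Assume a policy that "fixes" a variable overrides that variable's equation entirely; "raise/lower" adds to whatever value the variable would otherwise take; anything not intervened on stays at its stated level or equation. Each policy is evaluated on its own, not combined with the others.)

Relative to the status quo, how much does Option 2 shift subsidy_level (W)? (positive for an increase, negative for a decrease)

Baseline:
  T = 61
  M = 7
  P = 128 + 4·61 − 3·7 = 351
  G = 240 − 6·61 + 7 − 351 = -470
  W = 275 + 2·61 + (-470) = -73
Option 2 (P := -20):
  T = 61
  M = 7
  P = -20
  G = 240 − 6·61 + 7 − (-20) = -99
  W = 275 + 2·61 + (-99) = 298
Change in W: 298 − (-73) = 371

371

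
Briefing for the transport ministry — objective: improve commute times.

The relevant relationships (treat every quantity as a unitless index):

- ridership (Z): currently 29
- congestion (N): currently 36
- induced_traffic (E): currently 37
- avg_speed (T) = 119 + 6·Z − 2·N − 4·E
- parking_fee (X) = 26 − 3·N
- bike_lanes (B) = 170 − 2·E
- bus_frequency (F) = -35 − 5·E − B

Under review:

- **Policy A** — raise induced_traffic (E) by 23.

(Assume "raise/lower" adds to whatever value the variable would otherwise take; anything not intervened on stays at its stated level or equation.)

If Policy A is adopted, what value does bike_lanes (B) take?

50

Policy A (E + 23):
  E = 37 + 23 = 60
  B = 170 − 2·60 = 50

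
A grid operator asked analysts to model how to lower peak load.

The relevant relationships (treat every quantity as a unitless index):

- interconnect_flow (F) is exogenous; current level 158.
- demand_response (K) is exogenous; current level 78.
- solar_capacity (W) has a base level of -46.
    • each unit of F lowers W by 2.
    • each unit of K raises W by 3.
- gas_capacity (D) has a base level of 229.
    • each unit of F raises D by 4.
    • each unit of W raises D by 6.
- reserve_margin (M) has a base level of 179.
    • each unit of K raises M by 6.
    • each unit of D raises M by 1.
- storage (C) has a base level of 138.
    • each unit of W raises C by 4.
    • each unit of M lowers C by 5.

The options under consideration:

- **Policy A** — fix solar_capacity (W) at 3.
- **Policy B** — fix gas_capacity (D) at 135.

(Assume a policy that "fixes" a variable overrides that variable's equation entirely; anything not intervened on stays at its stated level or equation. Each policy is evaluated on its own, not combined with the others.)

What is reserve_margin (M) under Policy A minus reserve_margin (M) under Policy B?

Policy A (W := 3):
  F = 158
  K = 78
  W = 3
  D = 229 + 4·158 + 6·3 = 879
  M = 179 + 6·78 + 879 = 1526
Policy B (D := 135):
  F = 158
  K = 78
  W = -46 − 2·158 + 3·78 = -128
  D = 135
  M = 179 + 6·78 + 135 = 782
M: 1526 − 782 = 744

744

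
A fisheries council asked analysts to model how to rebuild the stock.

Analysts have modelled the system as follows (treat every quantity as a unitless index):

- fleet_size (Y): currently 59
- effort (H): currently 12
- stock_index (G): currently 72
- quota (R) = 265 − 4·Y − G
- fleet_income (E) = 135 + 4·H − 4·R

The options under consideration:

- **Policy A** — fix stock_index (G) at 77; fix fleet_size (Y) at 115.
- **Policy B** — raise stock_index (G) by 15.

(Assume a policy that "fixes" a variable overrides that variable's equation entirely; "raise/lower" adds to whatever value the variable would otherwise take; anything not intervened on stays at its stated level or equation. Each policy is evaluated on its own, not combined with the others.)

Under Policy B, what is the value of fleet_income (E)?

415

Policy B (G + 15):
  Y = 59
  H = 12
  G = 72 + 15 = 87
  R = 265 − 4·59 − 87 = -58
  E = 135 + 4·12 − 4·(-58) = 415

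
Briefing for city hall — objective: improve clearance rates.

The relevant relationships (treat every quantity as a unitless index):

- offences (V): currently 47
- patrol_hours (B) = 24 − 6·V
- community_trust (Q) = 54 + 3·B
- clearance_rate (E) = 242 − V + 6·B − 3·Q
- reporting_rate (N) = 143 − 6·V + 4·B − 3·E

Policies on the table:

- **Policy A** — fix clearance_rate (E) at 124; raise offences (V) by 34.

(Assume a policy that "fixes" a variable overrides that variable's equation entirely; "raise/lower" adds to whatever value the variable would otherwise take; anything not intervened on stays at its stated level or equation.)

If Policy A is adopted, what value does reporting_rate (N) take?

-2563

Policy A (E := 124, V + 34):
  V = 47 + 34 = 81
  B = 24 − 6·81 = -462
  Q = 54 + 3·(-462) = -1332
  E = 124
  N = 143 − 6·81 + 4·(-462) − 3·124 = -2563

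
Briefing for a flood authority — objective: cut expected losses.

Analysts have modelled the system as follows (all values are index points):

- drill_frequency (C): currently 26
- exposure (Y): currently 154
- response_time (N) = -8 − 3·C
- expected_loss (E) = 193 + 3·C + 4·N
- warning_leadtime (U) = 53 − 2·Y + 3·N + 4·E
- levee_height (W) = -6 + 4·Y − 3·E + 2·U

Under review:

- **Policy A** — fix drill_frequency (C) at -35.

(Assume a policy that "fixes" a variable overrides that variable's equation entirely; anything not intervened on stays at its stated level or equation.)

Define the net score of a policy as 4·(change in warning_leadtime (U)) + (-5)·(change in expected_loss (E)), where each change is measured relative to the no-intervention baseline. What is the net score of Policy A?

8235

Baseline:
  C = 26
  Y = 154
  N = -8 − 3·26 = -86
  E = 193 + 3·26 + 4·(-86) = -73
  U = 53 − 2·154 + 3·(-86) + 4·(-73) = -805
Policy A (C := -35):
  C = -35
  Y = 154
  N = -8 − 3·(-35) = 97
  E = 193 + 3·(-35) + 4·97 = 476
  U = 53 − 2·154 + 3·97 + 4·476 = 1940
ΔU = 1940 − (-805) = 2745; ΔE = 476 − (-73) = 549
Score = 4·2745 + (-5)·549 = 8235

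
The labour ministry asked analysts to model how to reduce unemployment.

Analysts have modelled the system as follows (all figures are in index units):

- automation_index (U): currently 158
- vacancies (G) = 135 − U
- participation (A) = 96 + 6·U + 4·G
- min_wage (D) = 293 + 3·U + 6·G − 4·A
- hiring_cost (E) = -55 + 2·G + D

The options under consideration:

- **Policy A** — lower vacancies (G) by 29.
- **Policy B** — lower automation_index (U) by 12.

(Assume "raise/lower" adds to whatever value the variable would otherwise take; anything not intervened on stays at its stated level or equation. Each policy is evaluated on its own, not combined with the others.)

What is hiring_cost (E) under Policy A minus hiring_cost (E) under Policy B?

Policy A (G − 29):
  U = 158
  G = 135 − 158 (−29 from intervention) = -52
  A = 96 + 6·158 + 4·(-52) = 836
  D = 293 + 3·158 + 6·(-52) − 4·836 = -2889
  E = -55 + 2·(-52) + (-2889) = -3048
Policy B (U − 12):
  U = 158 − 12 = 146
  G = 135 − 146 = -11
  A = 96 + 6·146 + 4·(-11) = 928
  D = 293 + 3·146 + 6·(-11) − 4·928 = -3047
  E = -55 + 2·(-11) + (-3047) = -3124
E: -3048 − (-3124) = 76

76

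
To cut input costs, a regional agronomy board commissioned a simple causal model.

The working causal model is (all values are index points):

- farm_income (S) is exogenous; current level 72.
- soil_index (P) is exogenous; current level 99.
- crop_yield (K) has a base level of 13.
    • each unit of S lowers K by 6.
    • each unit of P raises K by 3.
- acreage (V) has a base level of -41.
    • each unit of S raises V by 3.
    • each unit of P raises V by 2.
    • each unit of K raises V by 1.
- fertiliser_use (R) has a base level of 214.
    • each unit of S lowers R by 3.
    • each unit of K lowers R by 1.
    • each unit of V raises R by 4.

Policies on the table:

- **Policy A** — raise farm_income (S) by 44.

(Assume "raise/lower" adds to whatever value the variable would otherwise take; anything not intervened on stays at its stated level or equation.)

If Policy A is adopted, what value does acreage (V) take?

Policy A (S + 44):
  S = 72 + 44 = 116
  P = 99
  K = 13 − 6·116 + 3·99 = -386
  V = -41 + 3·116 + 2·99 + (-386) = 119

119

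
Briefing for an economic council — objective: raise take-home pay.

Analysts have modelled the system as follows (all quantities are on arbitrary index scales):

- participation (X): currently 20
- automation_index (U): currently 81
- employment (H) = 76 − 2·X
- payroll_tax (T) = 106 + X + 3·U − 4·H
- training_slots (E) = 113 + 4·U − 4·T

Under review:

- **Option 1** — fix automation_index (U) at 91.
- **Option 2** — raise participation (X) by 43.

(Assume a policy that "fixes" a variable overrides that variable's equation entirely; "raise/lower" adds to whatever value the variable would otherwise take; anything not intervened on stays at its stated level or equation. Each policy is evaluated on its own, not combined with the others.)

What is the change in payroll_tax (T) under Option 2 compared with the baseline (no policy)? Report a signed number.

Baseline:
  X = 20
  U = 81
  H = 76 − 2·20 = 36
  T = 106 + 20 + 3·81 − 4·36 = 225
Option 2 (X + 43):
  X = 20 + 43 = 63
  U = 81
  H = 76 − 2·63 = -50
  T = 106 + 63 + 3·81 − 4·(-50) = 612
Change in T: 612 − 225 = 387

387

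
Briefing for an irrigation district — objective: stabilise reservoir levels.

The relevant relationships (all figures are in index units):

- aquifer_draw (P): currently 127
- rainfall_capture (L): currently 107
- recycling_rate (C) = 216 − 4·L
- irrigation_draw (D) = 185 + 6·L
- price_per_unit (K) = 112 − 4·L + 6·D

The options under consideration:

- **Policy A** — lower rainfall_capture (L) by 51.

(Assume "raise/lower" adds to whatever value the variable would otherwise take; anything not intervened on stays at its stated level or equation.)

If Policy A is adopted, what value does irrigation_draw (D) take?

Policy A (L − 51):
  L = 107 − 51 = 56
  D = 185 + 6·56 = 521

521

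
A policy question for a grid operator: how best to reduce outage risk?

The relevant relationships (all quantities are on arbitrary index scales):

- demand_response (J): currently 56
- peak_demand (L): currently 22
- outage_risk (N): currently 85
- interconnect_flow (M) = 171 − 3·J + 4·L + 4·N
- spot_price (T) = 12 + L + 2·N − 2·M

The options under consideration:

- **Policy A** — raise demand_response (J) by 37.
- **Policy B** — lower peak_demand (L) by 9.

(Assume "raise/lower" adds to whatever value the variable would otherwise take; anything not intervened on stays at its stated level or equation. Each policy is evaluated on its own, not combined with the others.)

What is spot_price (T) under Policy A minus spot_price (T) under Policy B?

Policy A (J + 37):
  J = 56 + 37 = 93
  L = 22
  N = 85
  M = 171 − 3·93 + 4·22 + 4·85 = 320
  T = 12 + 22 + 2·85 − 2·320 = -436
Policy B (L − 9):
  J = 56
  L = 22 − 9 = 13
  N = 85
  M = 171 − 3·56 + 4·13 + 4·85 = 395
  T = 12 + 13 + 2·85 − 2·395 = -595
T: -436 − (-595) = 159

159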